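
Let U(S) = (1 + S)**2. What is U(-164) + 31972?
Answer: 58541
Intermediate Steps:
U(-164) + 31972 = (1 - 164)**2 + 31972 = (-163)**2 + 31972 = 26569 + 31972 = 58541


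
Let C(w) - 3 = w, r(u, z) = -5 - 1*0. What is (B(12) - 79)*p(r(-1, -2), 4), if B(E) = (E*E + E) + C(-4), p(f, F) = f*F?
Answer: -1520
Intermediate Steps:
r(u, z) = -5 (r(u, z) = -5 + 0 = -5)
C(w) = 3 + w
p(f, F) = F*f
B(E) = -1 + E + E² (B(E) = (E*E + E) + (3 - 4) = (E² + E) - 1 = (E + E²) - 1 = -1 + E + E²)
(B(12) - 79)*p(r(-1, -2), 4) = ((-1 + 12 + 12²) - 79)*(4*(-5)) = ((-1 + 12 + 144) - 79)*(-20) = (155 - 79)*(-20) = 76*(-20) = -1520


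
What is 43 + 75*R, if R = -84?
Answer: -6257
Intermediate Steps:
43 + 75*R = 43 + 75*(-84) = 43 - 6300 = -6257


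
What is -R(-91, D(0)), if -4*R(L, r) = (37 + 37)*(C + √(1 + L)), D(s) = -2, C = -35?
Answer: -1295/2 + 111*I*√10/2 ≈ -647.5 + 175.51*I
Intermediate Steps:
R(L, r) = 1295/2 - 37*√(1 + L)/2 (R(L, r) = -(37 + 37)*(-35 + √(1 + L))/4 = -37*(-35 + √(1 + L))/2 = -(-2590 + 74*√(1 + L))/4 = 1295/2 - 37*√(1 + L)/2)
-R(-91, D(0)) = -(1295/2 - 37*√(1 - 91)/2) = -(1295/2 - 111*I*√10/2) = -1295/2 + 111*I*√10/2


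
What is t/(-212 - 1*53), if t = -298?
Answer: 298/265 ≈ 1.1245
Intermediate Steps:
t/(-212 - 1*53) = -298/(-212 - 1*53) = -298/(-212 - 53) = -298/(-265) = -298*(-1/265) = 298/265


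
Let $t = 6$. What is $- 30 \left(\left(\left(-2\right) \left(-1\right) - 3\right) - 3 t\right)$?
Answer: $570$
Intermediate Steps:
$- 30 \left(\left(\left(-2\right) \left(-1\right) - 3\right) - 3 t\right) = - 30 \left(\left(\left(-2\right) \left(-1\right) - 3\right) - 18\right) = - 30 \left(\left(2 - 3\right) - 18\right) = - 30 \left(-1 - 18\right) = \left(-30\right) \left(-19\right) = 570$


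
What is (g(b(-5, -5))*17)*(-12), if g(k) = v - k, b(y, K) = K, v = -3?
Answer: -408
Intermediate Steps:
g(k) = -3 - k
(g(b(-5, -5))*17)*(-12) = ((-3 - 1*(-5))*17)*(-12) = ((-3 + 5)*17)*(-12) = (2*17)*(-12) = 34*(-12) = -408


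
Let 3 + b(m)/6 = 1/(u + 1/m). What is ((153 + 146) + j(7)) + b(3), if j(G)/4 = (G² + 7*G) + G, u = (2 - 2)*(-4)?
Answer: 719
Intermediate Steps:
u = 0 (u = 0*(-4) = 0)
b(m) = -18 + 6*m (b(m) = -18 + 6/(0 + 1/m) = -18 + 6/(1/m) = -18 + 6*m)
j(G) = 4*G² + 32*G (j(G) = 4*((G² + 7*G) + G) = 4*(G² + 8*G) = 4*G² + 32*G)
((153 + 146) + j(7)) + b(3) = ((153 + 146) + 4*7*(8 + 7)) + (-18 + 6*3) = (299 + 4*7*15) + (-18 + 18) = (299 + 420) + 0 = 719 + 0 = 719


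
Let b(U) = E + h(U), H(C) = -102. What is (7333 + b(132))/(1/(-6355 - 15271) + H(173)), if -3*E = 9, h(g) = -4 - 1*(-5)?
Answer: -158540206/2205853 ≈ -71.873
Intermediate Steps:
h(g) = 1 (h(g) = -4 + 5 = 1)
E = -3 (E = -⅓*9 = -3)
b(U) = -2 (b(U) = -3 + 1 = -2)
(7333 + b(132))/(1/(-6355 - 15271) + H(173)) = (7333 - 2)/(1/(-6355 - 15271) - 102) = 7331/(1/(-21626) - 102) = 7331/(-1/21626 - 102) = 7331/(-2205853/21626) = 7331*(-21626/2205853) = -158540206/2205853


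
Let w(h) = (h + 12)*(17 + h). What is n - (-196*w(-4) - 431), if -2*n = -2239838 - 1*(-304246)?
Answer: 988611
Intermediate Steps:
w(h) = (12 + h)*(17 + h)
n = 967796 (n = -(-2239838 - 1*(-304246))/2 = -(-2239838 + 304246)/2 = -½*(-1935592) = 967796)
n - (-196*w(-4) - 431) = 967796 - (-196*(204 + (-4)² + 29*(-4)) - 431) = 967796 - (-196*(204 + 16 - 116) - 431) = 967796 - (-196*104 - 431) = 967796 - (-20384 - 431) = 967796 - 1*(-20815) = 967796 + 20815 = 988611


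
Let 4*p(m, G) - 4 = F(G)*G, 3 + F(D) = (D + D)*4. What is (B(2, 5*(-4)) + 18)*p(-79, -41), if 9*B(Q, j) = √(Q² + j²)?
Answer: 122175/2 + 4525*√101/6 ≈ 68667.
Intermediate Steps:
F(D) = -3 + 8*D (F(D) = -3 + (D + D)*4 = -3 + (2*D)*4 = -3 + 8*D)
B(Q, j) = √(Q² + j²)/9
p(m, G) = 1 + G*(-3 + 8*G)/4 (p(m, G) = 1 + ((-3 + 8*G)*G)/4 = 1 + (G*(-3 + 8*G))/4 = 1 + G*(-3 + 8*G)/4)
(B(2, 5*(-4)) + 18)*p(-79, -41) = (√(2² + (5*(-4))²)/9 + 18)*(1 + (¼)*(-41)*(-3 + 8*(-41))) = (√(4 + (-20)²)/9 + 18)*(1 + (¼)*(-41)*(-3 - 328)) = (√(4 + 400)/9 + 18)*(1 + (¼)*(-41)*(-331)) = (√404/9 + 18)*(1 + 13571/4) = ((2*√101)/9 + 18)*(13575/4) = (2*√101/9 + 18)*(13575/4) = (18 + 2*√101/9)*(13575/4) = 122175/2 + 4525*√101/6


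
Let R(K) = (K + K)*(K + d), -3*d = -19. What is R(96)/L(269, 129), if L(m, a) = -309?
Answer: -19648/309 ≈ -63.586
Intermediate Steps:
d = 19/3 (d = -⅓*(-19) = 19/3 ≈ 6.3333)
R(K) = 2*K*(19/3 + K) (R(K) = (K + K)*(K + 19/3) = (2*K)*(19/3 + K) = 2*K*(19/3 + K))
R(96)/L(269, 129) = ((⅔)*96*(19 + 3*96))/(-309) = ((⅔)*96*(19 + 288))*(-1/309) = ((⅔)*96*307)*(-1/309) = 19648*(-1/309) = -19648/309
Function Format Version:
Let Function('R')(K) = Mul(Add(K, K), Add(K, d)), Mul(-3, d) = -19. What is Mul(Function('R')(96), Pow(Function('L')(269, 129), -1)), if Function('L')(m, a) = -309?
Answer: Rational(-19648, 309) ≈ -63.586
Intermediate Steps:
d = Rational(19, 3) (d = Mul(Rational(-1, 3), -19) = Rational(19, 3) ≈ 6.3333)
Function('R')(K) = Mul(2, K, Add(Rational(19, 3), K)) (Function('R')(K) = Mul(Add(K, K), Add(K, Rational(19, 3))) = Mul(Mul(2, K), Add(Rational(19, 3), K)) = Mul(2, K, Add(Rational(19, 3), K)))
Mul(Function('R')(96), Pow(Function('L')(269, 129), -1)) = Mul(Mul(Rational(2, 3), 96, Add(19, Mul(3, 96))), Pow(-309, -1)) = Mul(Mul(Rational(2, 3), 96, Add(19, 288)), Rational(-1, 309)) = Mul(Mul(Rational(2, 3), 96, 307), Rational(-1, 309)) = Mul(19648, Rational(-1, 309)) = Rational(-19648, 309)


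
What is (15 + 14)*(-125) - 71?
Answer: -3696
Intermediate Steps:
(15 + 14)*(-125) - 71 = 29*(-125) - 71 = -3625 - 71 = -3696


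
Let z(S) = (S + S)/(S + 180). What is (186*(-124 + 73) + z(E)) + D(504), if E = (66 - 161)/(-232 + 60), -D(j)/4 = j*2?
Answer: -83960260/6211 ≈ -13518.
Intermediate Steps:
D(j) = -8*j (D(j) = -4*j*2 = -8*j)
E = 95/172 (E = -95/(-172) = -95*(-1/172) = 95/172 ≈ 0.55233)
z(S) = 2*S/(180 + S) (z(S) = (2*S)/(180 + S) = 2*S/(180 + S))
(186*(-124 + 73) + z(E)) + D(504) = (186*(-124 + 73) + 2*(95/172)/(180 + 95/172)) - 8*504 = (186*(-51) + 2*(95/172)/(31055/172)) - 4032 = (-9486 + 2*(95/172)*(172/31055)) - 4032 = (-9486 + 38/6211) - 4032 = -58917508/6211 - 4032 = -83960260/6211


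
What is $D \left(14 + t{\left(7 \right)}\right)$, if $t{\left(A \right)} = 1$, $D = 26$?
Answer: $390$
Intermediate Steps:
$D \left(14 + t{\left(7 \right)}\right) = 26 \left(14 + 1\right) = 26 \cdot 15 = 390$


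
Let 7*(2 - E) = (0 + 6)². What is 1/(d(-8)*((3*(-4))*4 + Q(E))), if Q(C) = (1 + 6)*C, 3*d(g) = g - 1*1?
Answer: 1/210 ≈ 0.0047619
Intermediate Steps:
d(g) = -⅓ + g/3 (d(g) = (g - 1*1)/3 = (g - 1)/3 = (-1 + g)/3 = -⅓ + g/3)
E = -22/7 (E = 2 - (0 + 6)²/7 = 2 - ⅐*6² = 2 - ⅐*36 = 2 - 36/7 = -22/7 ≈ -3.1429)
Q(C) = 7*C
1/(d(-8)*((3*(-4))*4 + Q(E))) = 1/((-⅓ + (⅓)*(-8))*((3*(-4))*4 + 7*(-22/7))) = 1/((-⅓ - 8/3)*(-12*4 - 22)) = 1/(-3*(-48 - 22)) = 1/(-3*(-70)) = 1/210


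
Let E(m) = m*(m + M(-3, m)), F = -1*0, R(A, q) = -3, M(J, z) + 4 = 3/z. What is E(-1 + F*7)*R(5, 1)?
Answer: -24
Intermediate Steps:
M(J, z) = -4 + 3/z
F = 0
E(m) = m*(-4 + m + 3/m) (E(m) = m*(m + (-4 + 3/m)) = m*(-4 + m + 3/m))
E(-1 + F*7)*R(5, 1) = (3 + (-1 + 0*7)*(-4 + (-1 + 0*7)))*(-3) = (3 + (-1 + 0)*(-4 + (-1 + 0)))*(-3) = (3 - (-4 - 1))*(-3) = (3 - 1*(-5))*(-3) = (3 + 5)*(-3) = 8*(-3) = -24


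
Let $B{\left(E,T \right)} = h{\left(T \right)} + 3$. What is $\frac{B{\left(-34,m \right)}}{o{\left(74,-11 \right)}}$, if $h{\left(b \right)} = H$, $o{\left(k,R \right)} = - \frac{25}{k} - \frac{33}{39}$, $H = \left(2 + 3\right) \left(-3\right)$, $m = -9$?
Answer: $\frac{11544}{1139} \approx 10.135$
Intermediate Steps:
$H = -15$ ($H = 5 \left(-3\right) = -15$)
$o{\left(k,R \right)} = - \frac{11}{13} - \frac{25}{k}$ ($o{\left(k,R \right)} = - \frac{25}{k} - \frac{11}{13} = - \frac{11}{13} - \frac{25}{k}$)
$h{\left(b \right)} = -15$
$B{\left(E,T \right)} = -12$ ($B{\left(E,T \right)} = -15 + 3 = -12$)
$\frac{B{\left(-34,m \right)}}{o{\left(74,-11 \right)}} = - \frac{12}{- \frac{11}{13} - \frac{25}{74}} = - \frac{12}{- \frac{1139}{962}} = \left(-12\right) \left(- \frac{962}{1139}\right) = \frac{11544}{1139}$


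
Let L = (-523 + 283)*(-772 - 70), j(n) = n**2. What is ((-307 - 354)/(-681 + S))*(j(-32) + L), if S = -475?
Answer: 33562936/289 ≈ 1.1613e+5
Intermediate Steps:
L = 202080 (L = -240*(-842) = 202080)
((-307 - 354)/(-681 + S))*(j(-32) + L) = ((-307 - 354)/(-681 - 475))*((-32)**2 + 202080) = (-661/(-1156))*(1024 + 202080) = -661*(-1/1156)*203104 = (661/1156)*203104 = 33562936/289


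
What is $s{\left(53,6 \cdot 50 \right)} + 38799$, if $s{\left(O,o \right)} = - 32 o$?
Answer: $29199$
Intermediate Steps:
$s{\left(53,6 \cdot 50 \right)} + 38799 = - 32 \cdot 6 \cdot 50 + 38799 = \left(-32\right) 300 + 38799 = -9600 + 38799 = 29199$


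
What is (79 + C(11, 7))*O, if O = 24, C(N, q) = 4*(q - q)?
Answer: 1896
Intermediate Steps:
C(N, q) = 0 (C(N, q) = 4*0 = 0)
(79 + C(11, 7))*O = (79 + 0)*24 = 79*24 = 1896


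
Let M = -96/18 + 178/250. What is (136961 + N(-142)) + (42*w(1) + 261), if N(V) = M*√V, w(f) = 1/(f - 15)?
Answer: 137219 - 1733*I*√142/375 ≈ 1.3722e+5 - 55.07*I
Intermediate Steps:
w(f) = 1/(-15 + f)
M = -1733/375 (M = -96*1/18 + 178*(1/250) = -16/3 + 89/125 = -1733/375 ≈ -4.6213)
N(V) = -1733*√V/375
(136961 + N(-142)) + (42*w(1) + 261) = (136961 - 1733*I*√142/375) + (42/(-15 + 1) + 261) = (136961 - 1733*I*√142/375) + (42/(-14) + 261) = (136961 - 1733*I*√142/375) + (42*(-1/14) + 261) = (136961 - 1733*I*√142/375) + (-3 + 261) = (136961 - 1733*I*√142/375) + 258 = 137219 - 1733*I*√142/375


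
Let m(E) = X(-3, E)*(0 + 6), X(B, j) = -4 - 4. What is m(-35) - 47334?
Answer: -47382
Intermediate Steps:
X(B, j) = -8
m(E) = -48 (m(E) = -8*(0 + 6) = -8*6 = -48)
m(-35) - 47334 = -48 - 47334 = -47382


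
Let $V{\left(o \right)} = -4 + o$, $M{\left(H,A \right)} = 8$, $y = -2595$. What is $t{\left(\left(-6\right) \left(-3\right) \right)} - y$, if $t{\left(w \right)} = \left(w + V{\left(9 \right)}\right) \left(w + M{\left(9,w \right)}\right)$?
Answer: $3193$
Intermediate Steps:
$t{\left(w \right)} = \left(5 + w\right) \left(8 + w\right)$ ($t{\left(w \right)} = \left(w + \left(-4 + 9\right)\right) \left(w + 8\right) = \left(w + 5\right) \left(8 + w\right) = \left(5 + w\right) \left(8 + w\right)$)
$t{\left(\left(-6\right) \left(-3\right) \right)} - y = \left(40 + \left(\left(-6\right) \left(-3\right)\right)^{2} + 13 \left(\left(-6\right) \left(-3\right)\right)\right) - -2595 = \left(40 + 18^{2} + 13 \cdot 18\right) + 2595 = \left(40 + 324 + 234\right) + 2595 = 598 + 2595 = 3193$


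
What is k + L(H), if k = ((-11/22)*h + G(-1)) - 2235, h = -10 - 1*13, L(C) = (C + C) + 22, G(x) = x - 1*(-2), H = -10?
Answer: -4441/2 ≈ -2220.5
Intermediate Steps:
G(x) = 2 + x (G(x) = x + 2 = 2 + x)
L(C) = 22 + 2*C (L(C) = 2*C + 22 = 22 + 2*C)
h = -23 (h = -10 - 13 = -23)
k = -4445/2 (k = (-11/22*(-23) + (2 - 1)) - 2235 = (-11*1/22*(-23) + 1) - 2235 = (-½*(-23) + 1) - 2235 = (23/2 + 1) - 2235 = 25/2 - 2235 = -4445/2 ≈ -2222.5)
k + L(H) = -4445/2 + (22 + 2*(-10)) = -4445/2 + (22 - 20) = -4445/2 + 2 = -4441/2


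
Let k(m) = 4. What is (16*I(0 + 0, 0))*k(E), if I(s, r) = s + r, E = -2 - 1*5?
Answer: 0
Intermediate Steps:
E = -7 (E = -2 - 5 = -7)
I(s, r) = r + s
(16*I(0 + 0, 0))*k(E) = (16*(0 + (0 + 0)))*4 = (16*(0 + 0))*4 = (16*0)*4 = 0*4 = 0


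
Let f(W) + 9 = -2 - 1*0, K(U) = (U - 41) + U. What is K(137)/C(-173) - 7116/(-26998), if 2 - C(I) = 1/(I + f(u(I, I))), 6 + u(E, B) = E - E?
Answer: 580042030/4981131 ≈ 116.45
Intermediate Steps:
u(E, B) = -6 (u(E, B) = -6 + (E - E) = -6 + 0 = -6)
K(U) = -41 + 2*U (K(U) = (-41 + U) + U = -41 + 2*U)
f(W) = -11 (f(W) = -9 + (-2 - 1*0) = -9 + (-2 + 0) = -9 - 2 = -11)
C(I) = 2 - 1/(-11 + I) (C(I) = 2 - 1/(I - 11) = 2 - 1/(-11 + I))
K(137)/C(-173) - 7116/(-26998) = (-41 + 2*137)/(((-23 + 2*(-173))/(-11 - 173))) - 7116/(-26998) = (-41 + 274)/(((-23 - 346)/(-184))) - 7116*(-1/26998) = 233/((-1/184*(-369))) + 3558/13499 = 233/(369/184) + 3558/13499 = 233*(184/369) + 3558/13499 = 42872/369 + 3558/13499 = 580042030/4981131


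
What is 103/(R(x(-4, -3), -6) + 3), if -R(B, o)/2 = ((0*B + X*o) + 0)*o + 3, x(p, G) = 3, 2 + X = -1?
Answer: 103/213 ≈ 0.48357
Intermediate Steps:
X = -3 (X = -2 - 1 = -3)
R(B, o) = -6 + 6*o**2 (R(B, o) = -2*(((0*B - 3*o) + 0)*o + 3) = -2*(((0 - 3*o) + 0)*o + 3) = -2*((-3*o + 0)*o + 3) = -2*((-3*o)*o + 3) = -2*(-3*o**2 + 3) = -2*(3 - 3*o**2) = -6 + 6*o**2)
103/(R(x(-4, -3), -6) + 3) = 103/((-6 + 6*(-6)**2) + 3) = 103/((-6 + 6*36) + 3) = 103/((-6 + 216) + 3) = 103/(210 + 3) = 103/213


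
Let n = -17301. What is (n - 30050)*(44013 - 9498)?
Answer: -1634319765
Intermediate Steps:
(n - 30050)*(44013 - 9498) = (-17301 - 30050)*(44013 - 9498) = -47351*34515 = -1634319765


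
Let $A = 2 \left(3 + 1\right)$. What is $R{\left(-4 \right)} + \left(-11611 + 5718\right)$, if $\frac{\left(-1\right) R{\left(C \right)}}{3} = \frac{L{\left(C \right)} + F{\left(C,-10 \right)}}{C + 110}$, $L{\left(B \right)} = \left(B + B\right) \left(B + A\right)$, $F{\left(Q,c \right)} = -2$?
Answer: $- \frac{312278}{53} \approx -5892.0$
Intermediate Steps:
$A = 8$ ($A = 2 \cdot 4 = 8$)
$L{\left(B \right)} = 2 B \left(8 + B\right)$ ($L{\left(B \right)} = \left(B + B\right) \left(B + 8\right) = 2 B \left(8 + B\right)$)
$R{\left(C \right)} = - \frac{3 \left(-2 + 2 C \left(8 + C\right)\right)}{110 + C}$ ($R{\left(C \right)} = - 3 \frac{2 C \left(8 + C\right) - 2}{C + 110} = - 3 \frac{-2 + 2 C \left(8 + C\right)}{110 + C} = - \frac{3 \left(-2 + 2 C \left(8 + C\right)\right)}{110 + C}$)
$R{\left(-4 \right)} + \left(-11611 + 5718\right) = \frac{6 \left(1 - - 4 \left(8 - 4\right)\right)}{110 - 4} + \left(-11611 + 5718\right) = \frac{6 \left(1 - \left(-4\right) 4\right)}{106} - 5893 = 6 \cdot \frac{1}{106} \left(1 + 16\right) - 5893 = 6 \cdot \frac{1}{106} \cdot 17 - 5893 = \frac{51}{53} - 5893 = - \frac{312278}{53}$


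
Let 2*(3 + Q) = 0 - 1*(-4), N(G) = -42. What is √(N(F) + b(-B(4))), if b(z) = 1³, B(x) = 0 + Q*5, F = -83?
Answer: I*√41 ≈ 6.4031*I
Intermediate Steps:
Q = -1 (Q = -3 + (0 - 1*(-4))/2 = -3 + (0 + 4)/2 = -3 + (½)*4 = -3 + 2 = -1)
B(x) = -5 (B(x) = 0 - 1*5 = 0 - 5 = -5)
b(z) = 1
√(N(F) + b(-B(4))) = √(-42 + 1) = √(-41) = I*√41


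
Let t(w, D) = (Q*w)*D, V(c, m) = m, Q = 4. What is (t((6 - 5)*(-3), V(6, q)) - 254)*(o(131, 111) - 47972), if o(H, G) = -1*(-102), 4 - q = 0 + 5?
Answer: 11584540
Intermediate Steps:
q = -1 (q = 4 - (0 + 5) = 4 - 1*5 = 4 - 5 = -1)
t(w, D) = 4*D*w (t(w, D) = (4*w)*D = 4*D*w)
o(H, G) = 102
(t((6 - 5)*(-3), V(6, q)) - 254)*(o(131, 111) - 47972) = (4*(-1)*((6 - 5)*(-3)) - 254)*(102 - 47972) = (4*(-1)*(1*(-3)) - 254)*(-47870) = (4*(-1)*(-3) - 254)*(-47870) = (12 - 254)*(-47870) = -242*(-47870) = 11584540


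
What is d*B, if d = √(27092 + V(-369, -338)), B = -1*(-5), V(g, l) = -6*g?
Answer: 5*√29306 ≈ 855.95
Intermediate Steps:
B = 5
d = √29306 (d = √(27092 - 6*(-369)) = √(27092 + 2214) = √29306 ≈ 171.19)
d*B = √29306*5 = 5*√29306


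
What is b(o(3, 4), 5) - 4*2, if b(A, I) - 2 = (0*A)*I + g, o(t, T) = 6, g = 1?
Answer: -5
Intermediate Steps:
b(A, I) = 3 (b(A, I) = 2 + ((0*A)*I + 1) = 2 + (0*I + 1) = 2 + (0 + 1) = 2 + 1 = 3)
b(o(3, 4), 5) - 4*2 = 3 - 4*2 = 3 - 8 = -5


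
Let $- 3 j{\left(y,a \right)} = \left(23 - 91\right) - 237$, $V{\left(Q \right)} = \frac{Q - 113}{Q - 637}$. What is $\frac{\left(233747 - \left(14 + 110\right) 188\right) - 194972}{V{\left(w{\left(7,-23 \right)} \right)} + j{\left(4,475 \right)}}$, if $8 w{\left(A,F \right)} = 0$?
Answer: $\frac{29549793}{194624} \approx 151.83$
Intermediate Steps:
$w{\left(A,F \right)} = 0$ ($w{\left(A,F \right)} = \frac{1}{8} \cdot 0 = 0$)
$V{\left(Q \right)} = \frac{-113 + Q}{-637 + Q}$
$j{\left(y,a \right)} = \frac{305}{3}$ ($j{\left(y,a \right)} = - \frac{\left(23 - 91\right) - 237}{3} = - \frac{-68 - 237}{3} = \left(- \frac{1}{3}\right) \left(-305\right) = \frac{305}{3}$)
$\frac{\left(233747 - \left(14 + 110\right) 188\right) - 194972}{V{\left(w{\left(7,-23 \right)} \right)} + j{\left(4,475 \right)}} = \frac{\left(233747 - \left(14 + 110\right) 188\right) - 194972}{\frac{-113 + 0}{-637 + 0} + \frac{305}{3}} = \frac{\left(233747 - 124 \cdot 188\right) - 194972}{\frac{1}{-637} \left(-113\right) + \frac{305}{3}} = \frac{\left(233747 - 23312\right) - 194972}{\left(- \frac{1}{637}\right) \left(-113\right) + \frac{305}{3}} = \frac{\left(233747 - 23312\right) - 194972}{\frac{113}{637} + \frac{305}{3}} = \frac{210435 - 194972}{\frac{194624}{1911}} = 15463 \cdot \frac{1911}{194624} = \frac{29549793}{194624}$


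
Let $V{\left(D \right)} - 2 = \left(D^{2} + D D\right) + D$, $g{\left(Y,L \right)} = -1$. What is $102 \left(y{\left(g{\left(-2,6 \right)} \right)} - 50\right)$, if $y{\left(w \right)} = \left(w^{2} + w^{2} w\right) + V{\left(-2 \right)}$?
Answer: $-4284$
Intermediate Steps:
$V{\left(D \right)} = 2 + D + 2 D^{2}$ ($V{\left(D \right)} = 2 + \left(\left(D^{2} + D D\right) + D\right) = 2 + \left(\left(D^{2} + D^{2}\right) + D\right) = 2 + \left(2 D^{2} + D\right) = 2 + \left(D + 2 D^{2}\right) = 2 + D + 2 D^{2}$)
$y{\left(w \right)} = 8 + w^{2} + w^{3}$ ($y{\left(w \right)} = \left(w^{2} + w^{2} w\right) + \left(2 - 2 + 2 \left(-2\right)^{2}\right) = \left(w^{2} + w^{3}\right) + \left(2 - 2 + 2 \cdot 4\right) = \left(w^{2} + w^{3}\right) + \left(2 - 2 + 8\right) = \left(w^{2} + w^{3}\right) + 8 = 8 + w^{2} + w^{3}$)
$102 \left(y{\left(g{\left(-2,6 \right)} \right)} - 50\right) = 102 \left(\left(8 + \left(-1\right)^{2} + \left(-1\right)^{3}\right) - 50\right) = 102 \left(\left(8 + 1 - 1\right) - 50\right) = 102 \left(8 - 50\right) = 102 \left(-42\right) = -4284$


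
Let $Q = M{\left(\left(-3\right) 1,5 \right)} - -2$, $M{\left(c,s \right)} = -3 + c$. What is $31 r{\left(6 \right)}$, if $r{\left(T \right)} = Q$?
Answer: $-124$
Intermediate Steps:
$Q = -4$ ($Q = \left(-3 - 3\right) - -2 = \left(-3 - 3\right) + 2 = -6 + 2 = -4$)
$r{\left(T \right)} = -4$
$31 r{\left(6 \right)} = 31 \left(-4\right) = -124$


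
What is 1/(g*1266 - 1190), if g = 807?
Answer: 1/1020472 ≈ 9.7994e-7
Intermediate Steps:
1/(g*1266 - 1190) = 1/(807*1266 - 1190) = 1/(1021662 - 1190) = 1/1020472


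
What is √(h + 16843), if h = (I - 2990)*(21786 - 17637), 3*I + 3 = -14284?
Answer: 2*I*√8036897 ≈ 5669.9*I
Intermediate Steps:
I = -14287/3 (I = -1 + (⅓)*(-14284) = -1 - 14284/3 = -14287/3 ≈ -4762.3)
h = -32164431 (h = (-14287/3 - 2990)*(21786 - 17637) = -23257/3*4149 = -32164431)
√(h + 16843) = √(-32164431 + 16843) = √(-32147588) = 2*I*√8036897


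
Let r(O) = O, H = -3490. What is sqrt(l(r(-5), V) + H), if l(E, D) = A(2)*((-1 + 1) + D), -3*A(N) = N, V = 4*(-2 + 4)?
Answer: 7*I*sqrt(642)/3 ≈ 59.121*I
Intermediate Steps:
V = 8 (V = 4*2 = 8)
A(N) = -N/3
l(E, D) = -2*D/3 (l(E, D) = (-1/3*2)*((-1 + 1) + D) = -2*(0 + D)/3 = -2*D/3)
sqrt(l(r(-5), V) + H) = sqrt(-2/3*8 - 3490) = sqrt(-16/3 - 3490) = sqrt(-10486/3) = 7*I*sqrt(642)/3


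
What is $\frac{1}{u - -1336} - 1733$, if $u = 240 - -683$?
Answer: $- \frac{3914846}{2259} \approx -1733.0$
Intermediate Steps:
$u = 923$ ($u = 240 + 683 = 923$)
$\frac{1}{u - -1336} - 1733 = \frac{1}{923 - -1336} - 1733 = \frac{1}{923 + 1336} - 1733 = \frac{1}{2259} - 1733 = - \frac{3914846}{2259}$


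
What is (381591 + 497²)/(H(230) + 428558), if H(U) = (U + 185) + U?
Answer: 628600/429203 ≈ 1.4646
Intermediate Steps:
H(U) = 185 + 2*U (H(U) = (185 + U) + U = 185 + 2*U)
(381591 + 497²)/(H(230) + 428558) = (381591 + 497²)/((185 + 2*230) + 428558) = (381591 + 247009)/((185 + 460) + 428558) = 628600/(645 + 428558) = 628600/429203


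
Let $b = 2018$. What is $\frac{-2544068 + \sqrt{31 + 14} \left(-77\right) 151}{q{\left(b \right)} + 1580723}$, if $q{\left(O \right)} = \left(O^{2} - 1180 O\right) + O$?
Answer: $- \frac{2544068}{3273825} - \frac{11627 \sqrt{5}}{1091275} \approx -0.80092$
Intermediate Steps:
$q{\left(O \right)} = O^{2} - 1179 O$
$\frac{-2544068 + \sqrt{31 + 14} \left(-77\right) 151}{q{\left(b \right)} + 1580723} = \frac{-2544068 + \sqrt{31 + 14} \left(-77\right) 151}{2018 \left(-1179 + 2018\right) + 1580723} = \frac{-2544068 + \sqrt{45} \left(-77\right) 151}{2018 \cdot 839 + 1580723} = \frac{-2544068 + 3 \sqrt{5} \left(-77\right) 151}{1693102 + 1580723} = \frac{-2544068 + - 231 \sqrt{5} \cdot 151}{3273825} = \left(-2544068 - 34881 \sqrt{5}\right) \frac{1}{3273825} = - \frac{2544068}{3273825} - \frac{11627 \sqrt{5}}{1091275}$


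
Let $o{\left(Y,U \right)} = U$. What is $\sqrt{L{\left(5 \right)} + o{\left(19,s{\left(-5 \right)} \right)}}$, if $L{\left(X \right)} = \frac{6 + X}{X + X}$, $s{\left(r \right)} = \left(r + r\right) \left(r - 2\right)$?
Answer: $\frac{3 \sqrt{790}}{10} \approx 8.4321$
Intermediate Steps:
$s{\left(r \right)} = 2 r \left(-2 + r\right)$
$L{\left(X \right)} = \frac{6 + X}{2 X}$
$\sqrt{L{\left(5 \right)} + o{\left(19,s{\left(-5 \right)} \right)}} = \sqrt{\frac{6 + 5}{2 \cdot 5} + 2 \left(-5\right) \left(-2 - 5\right)} = \sqrt{\frac{1}{2} \cdot \frac{1}{5} \cdot 11 + 2 \left(-5\right) \left(-7\right)} = \sqrt{\frac{11}{10} + 70} = \sqrt{\frac{711}{10}} = \frac{3 \sqrt{790}}{10}$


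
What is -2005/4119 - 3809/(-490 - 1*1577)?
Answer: 296024/218307 ≈ 1.3560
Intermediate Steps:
-2005/4119 - 3809/(-490 - 1*1577) = -2005*1/4119 - 3809/(-490 - 1577) = -2005/4119 - 3809/(-2067) = -2005/4119 - 3809*(-1/2067) = -2005/4119 + 293/159 = 296024/218307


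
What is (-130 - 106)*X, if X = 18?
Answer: -4248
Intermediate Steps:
(-130 - 106)*X = (-130 - 106)*18 = -236*18 = -4248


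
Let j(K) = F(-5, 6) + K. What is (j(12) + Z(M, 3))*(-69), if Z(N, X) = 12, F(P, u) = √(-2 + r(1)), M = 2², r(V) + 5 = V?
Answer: -1656 - 69*I*√6 ≈ -1656.0 - 169.01*I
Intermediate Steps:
r(V) = -5 + V
M = 4
F(P, u) = I*√6 (F(P, u) = √(-2 + (-5 + 1)) = √(-2 - 4) = √(-6) = I*√6)
j(K) = K + I*√6 (j(K) = I*√6 + K = K + I*√6)
(j(12) + Z(M, 3))*(-69) = ((12 + I*√6) + 12)*(-69) = (24 + I*√6)*(-69) = -1656 - 69*I*√6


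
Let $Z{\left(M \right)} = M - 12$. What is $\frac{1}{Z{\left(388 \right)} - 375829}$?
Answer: $- \frac{1}{375453} \approx -2.6634 \cdot 10^{-6}$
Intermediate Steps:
$Z{\left(M \right)} = -12 + M$ ($Z{\left(M \right)} = M - 12 = -12 + M$)
$\frac{1}{Z{\left(388 \right)} - 375829} = \frac{1}{\left(-12 + 388\right) - 375829} = \frac{1}{376 - 375829} = \frac{1}{-375453} = - \frac{1}{375453}$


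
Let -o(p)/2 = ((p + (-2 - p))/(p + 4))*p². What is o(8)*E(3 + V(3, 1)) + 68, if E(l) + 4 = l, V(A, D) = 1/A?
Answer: 484/9 ≈ 53.778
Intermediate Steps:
E(l) = -4 + l
o(p) = 4*p²/(4 + p) (o(p) = -2*(p + (-2 - p))/(p + 4)*p² = -2*(-2/(4 + p))*p² = -(-4)*p²/(4 + p) = 4*p²/(4 + p))
o(8)*E(3 + V(3, 1)) + 68 = (4*8²/(4 + 8))*(-4 + (3 + 1/3)) + 68 = (4*64/12)*(-4 + (3 + ⅓)) + 68 = (4*64*(1/12))*(-4 + 10/3) + 68 = (64/3)*(-⅔) + 68 = -128/9 + 68 = 484/9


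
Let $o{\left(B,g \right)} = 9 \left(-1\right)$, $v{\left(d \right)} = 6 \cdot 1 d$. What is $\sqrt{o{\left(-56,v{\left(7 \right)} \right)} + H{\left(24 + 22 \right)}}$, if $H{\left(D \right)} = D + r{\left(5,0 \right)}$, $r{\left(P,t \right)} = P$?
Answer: $\sqrt{42} \approx 6.4807$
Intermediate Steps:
$v{\left(d \right)} = 6 d$
$o{\left(B,g \right)} = -9$
$H{\left(D \right)} = 5 + D$ ($H{\left(D \right)} = D + 5 = 5 + D$)
$\sqrt{o{\left(-56,v{\left(7 \right)} \right)} + H{\left(24 + 22 \right)}} = \sqrt{-9 + \left(5 + \left(24 + 22\right)\right)} = \sqrt{-9 + \left(5 + 46\right)} = \sqrt{-9 + 51} = \sqrt{42}$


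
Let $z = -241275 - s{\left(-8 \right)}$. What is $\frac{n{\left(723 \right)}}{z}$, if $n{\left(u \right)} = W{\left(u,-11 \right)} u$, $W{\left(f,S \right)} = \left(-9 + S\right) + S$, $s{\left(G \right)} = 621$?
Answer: $\frac{7471}{80632} \approx 0.092656$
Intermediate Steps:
$W{\left(f,S \right)} = -9 + 2 S$
$z = -241896$ ($z = -241275 - 621 = -241896$)
$n{\left(u \right)} = - 31 u$ ($n{\left(u \right)} = \left(-9 + 2 \left(-11\right)\right) u = \left(-9 - 22\right) u = - 31 u$)
$\frac{n{\left(723 \right)}}{z} = \frac{\left(-31\right) 723}{-241896} = \left(-22413\right) \left(- \frac{1}{241896}\right) = \frac{7471}{80632}$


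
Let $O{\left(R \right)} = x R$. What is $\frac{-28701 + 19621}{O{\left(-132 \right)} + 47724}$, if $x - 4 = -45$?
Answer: $- \frac{1135}{6642} \approx -0.17088$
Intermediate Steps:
$x = -41$ ($x = 4 - 45 = -41$)
$O{\left(R \right)} = - 41 R$
$\frac{-28701 + 19621}{O{\left(-132 \right)} + 47724} = \frac{-28701 + 19621}{\left(-41\right) \left(-132\right) + 47724} = - \frac{9080}{5412 + 47724} = - \frac{9080}{53136} = \left(-9080\right) \frac{1}{53136} = - \frac{1135}{6642}$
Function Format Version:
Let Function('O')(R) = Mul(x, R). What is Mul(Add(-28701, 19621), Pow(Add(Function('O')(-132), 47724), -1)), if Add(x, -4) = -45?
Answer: Rational(-1135, 6642) ≈ -0.17088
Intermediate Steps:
x = -41 (x = Add(4, -45) = -41)
Function('O')(R) = Mul(-41, R)
Mul(Add(-28701, 19621), Pow(Add(Function('O')(-132), 47724), -1)) = Mul(Add(-28701, 19621), Pow(Add(Mul(-41, -132), 47724), -1)) = Mul(-9080, Pow(Add(5412, 47724), -1)) = Mul(-9080, Pow(53136, -1)) = Mul(-9080, Rational(1, 53136)) = Rational(-1135, 6642)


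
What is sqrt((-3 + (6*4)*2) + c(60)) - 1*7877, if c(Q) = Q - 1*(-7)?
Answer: -7877 + 4*sqrt(7) ≈ -7866.4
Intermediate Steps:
c(Q) = 7 + Q (c(Q) = Q + 7 = 7 + Q)
sqrt((-3 + (6*4)*2) + c(60)) - 1*7877 = sqrt((-3 + (6*4)*2) + (7 + 60)) - 1*7877 = sqrt((-3 + 24*2) + 67) - 7877 = sqrt((-3 + 48) + 67) - 7877 = sqrt(45 + 67) - 7877 = sqrt(112) - 7877 = 4*sqrt(7) - 7877 = -7877 + 4*sqrt(7)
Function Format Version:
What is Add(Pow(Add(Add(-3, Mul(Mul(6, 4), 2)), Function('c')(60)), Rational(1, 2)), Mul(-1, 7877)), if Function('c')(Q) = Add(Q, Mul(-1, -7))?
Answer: Add(-7877, Mul(4, Pow(7, Rational(1, 2)))) ≈ -7866.4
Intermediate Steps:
Function('c')(Q) = Add(7, Q) (Function('c')(Q) = Add(Q, 7) = Add(7, Q))
Add(Pow(Add(Add(-3, Mul(Mul(6, 4), 2)), Function('c')(60)), Rational(1, 2)), Mul(-1, 7877)) = Add(Pow(Add(Add(-3, Mul(Mul(6, 4), 2)), Add(7, 60)), Rational(1, 2)), Mul(-1, 7877)) = Add(Pow(Add(Add(-3, Mul(24, 2)), 67), Rational(1, 2)), -7877) = Add(Pow(Add(Add(-3, 48), 67), Rational(1, 2)), -7877) = Add(Pow(Add(45, 67), Rational(1, 2)), -7877) = Add(Pow(112, Rational(1, 2)), -7877) = Add(Mul(4, Pow(7, Rational(1, 2))), -7877) = Add(-7877, Mul(4, Pow(7, Rational(1, 2))))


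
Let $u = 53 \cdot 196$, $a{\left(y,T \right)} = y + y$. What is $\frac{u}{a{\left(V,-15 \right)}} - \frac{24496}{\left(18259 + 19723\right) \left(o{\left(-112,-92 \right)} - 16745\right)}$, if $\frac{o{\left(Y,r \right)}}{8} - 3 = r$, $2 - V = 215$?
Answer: $- \frac{573980949418}{23538337977} \approx -24.385$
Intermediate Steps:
$V = -213$ ($V = 2 - 215 = -213$)
$o{\left(Y,r \right)} = 24 + 8 r$
$a{\left(y,T \right)} = 2 y$
$u = 10388$
$\frac{u}{a{\left(V,-15 \right)}} - \frac{24496}{\left(18259 + 19723\right) \left(o{\left(-112,-92 \right)} - 16745\right)} = \frac{10388}{2 \left(-213\right)} - \frac{24496}{\left(18259 + 19723\right) \left(\left(24 + 8 \left(-92\right)\right) - 16745\right)} = \frac{10388}{-426} - \frac{24496}{37982 \left(\left(24 - 736\right) - 16745\right)} = 10388 \left(- \frac{1}{426}\right) - \frac{24496}{37982 \left(-712 - 16745\right)} = - \frac{5194}{213} - \frac{24496}{37982 \left(-17457\right)} = - \frac{5194}{213} - \frac{24496}{-663051774} = - \frac{5194}{213} - - \frac{12248}{331525887} = - \frac{5194}{213} + \frac{12248}{331525887} = - \frac{573980949418}{23538337977}$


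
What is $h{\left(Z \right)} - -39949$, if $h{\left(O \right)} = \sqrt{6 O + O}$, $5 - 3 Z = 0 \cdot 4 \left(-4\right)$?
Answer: $39949 + \frac{\sqrt{105}}{3} \approx 39952.0$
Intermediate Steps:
$Z = \frac{5}{3}$ ($Z = \frac{5}{3} - \frac{0 \cdot 4 \left(-4\right)}{3} = \frac{5}{3} - \frac{0 \left(-4\right)}{3} = \frac{5}{3} - 0 = \frac{5}{3} + 0 = \frac{5}{3} \approx 1.6667$)
$h{\left(O \right)} = \sqrt{7} \sqrt{O}$ ($h{\left(O \right)} = \sqrt{7 O} = \sqrt{7} \sqrt{O}$)
$h{\left(Z \right)} - -39949 = \sqrt{7} \sqrt{\frac{5}{3}} - -39949 = \sqrt{7} \frac{\sqrt{15}}{3} + 39949 = \frac{\sqrt{105}}{3} + 39949 = 39949 + \frac{\sqrt{105}}{3}$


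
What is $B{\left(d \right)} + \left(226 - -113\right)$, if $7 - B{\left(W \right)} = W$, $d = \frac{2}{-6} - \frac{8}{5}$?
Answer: $\frac{5219}{15} \approx 347.93$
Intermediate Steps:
$d = - \frac{29}{15}$ ($d = 2 \left(- \frac{1}{6}\right) - \frac{8}{5} = - \frac{1}{3} - \frac{8}{5} = - \frac{29}{15} \approx -1.9333$)
$B{\left(W \right)} = 7 - W$
$B{\left(d \right)} + \left(226 - -113\right) = \left(7 - - \frac{29}{15}\right) + \left(226 - -113\right) = \left(7 + \frac{29}{15}\right) + \left(226 + 113\right) = \frac{134}{15} + 339 = \frac{5219}{15}$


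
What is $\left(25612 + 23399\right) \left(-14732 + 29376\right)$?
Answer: $717717084$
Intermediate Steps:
$\left(25612 + 23399\right) \left(-14732 + 29376\right) = 49011 \cdot 14644 = 717717084$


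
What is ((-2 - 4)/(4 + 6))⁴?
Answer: 81/625 ≈ 0.12960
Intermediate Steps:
((-2 - 4)/(4 + 6))⁴ = (-6/10)⁴ = (-6*⅒)⁴ = (-⅗)⁴ = 81/625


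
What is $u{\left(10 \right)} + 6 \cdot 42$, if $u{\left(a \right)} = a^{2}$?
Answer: $352$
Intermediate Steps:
$u{\left(10 \right)} + 6 \cdot 42 = 10^{2} + 6 \cdot 42 = 100 + 252 = 352$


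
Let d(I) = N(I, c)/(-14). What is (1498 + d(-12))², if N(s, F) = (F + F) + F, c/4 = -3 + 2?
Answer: 110082064/49 ≈ 2.2466e+6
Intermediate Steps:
c = -4 (c = 4*(-3 + 2) = 4*(-1) = -4)
N(s, F) = 3*F (N(s, F) = 2*F + F = 3*F)
d(I) = 6/7 (d(I) = (3*(-4))/(-14) = -12*(-1/14) = 6/7)
(1498 + d(-12))² = (1498 + 6/7)² = (10492/7)² = 110082064/49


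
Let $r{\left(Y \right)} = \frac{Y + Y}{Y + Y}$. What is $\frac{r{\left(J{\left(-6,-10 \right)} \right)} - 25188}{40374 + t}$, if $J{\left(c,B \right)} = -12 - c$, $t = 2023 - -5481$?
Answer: $- \frac{25187}{47878} \approx -0.52607$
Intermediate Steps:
$t = 7504$ ($t = 2023 + 5481 = 7504$)
$r{\left(Y \right)} = 1$ ($r{\left(Y \right)} = \frac{2 Y}{2 Y} = 2 Y \frac{1}{2 Y} = 1$)
$\frac{r{\left(J{\left(-6,-10 \right)} \right)} - 25188}{40374 + t} = \frac{1 - 25188}{40374 + 7504} = - \frac{25187}{47878}$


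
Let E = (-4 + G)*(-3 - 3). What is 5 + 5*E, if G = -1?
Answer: 155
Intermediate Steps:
E = 30 (E = (-4 - 1)*(-3 - 3) = -5*(-6) = 30)
5 + 5*E = 5 + 5*30 = 5 + 150 = 155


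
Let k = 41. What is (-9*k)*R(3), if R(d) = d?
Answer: -1107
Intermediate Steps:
(-9*k)*R(3) = -9*41*3 = -369*3 = -1107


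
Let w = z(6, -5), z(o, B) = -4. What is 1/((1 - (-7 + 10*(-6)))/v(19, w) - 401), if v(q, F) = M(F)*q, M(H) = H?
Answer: -19/7636 ≈ -0.0024882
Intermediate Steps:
w = -4
v(q, F) = F*q
1/((1 - (-7 + 10*(-6)))/v(19, w) - 401) = 1/((1 - (-7 + 10*(-6)))/((-4*19)) - 401) = 1/((1 - (-7 - 60))/(-76) - 401) = 1/((1 - 1*(-67))*(-1/76) - 401) = 1/((1 + 67)*(-1/76) - 401) = 1/(68*(-1/76) - 401) = 1/(-17/19 - 401) = 1/(-7636/19) = -19/7636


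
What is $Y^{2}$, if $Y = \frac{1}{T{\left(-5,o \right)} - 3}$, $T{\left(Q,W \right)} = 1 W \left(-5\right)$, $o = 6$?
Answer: $\frac{1}{1089} \approx 0.00091827$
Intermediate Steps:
$T{\left(Q,W \right)} = - 5 W$ ($T{\left(Q,W \right)} = W \left(-5\right) = - 5 W$)
$Y = - \frac{1}{33}$ ($Y = \frac{1}{\left(-5\right) 6 - 3} = \frac{1}{-30 - 3} = \frac{1}{-33} = - \frac{1}{33} \approx -0.030303$)
$Y^{2} = \left(- \frac{1}{33}\right)^{2} = \frac{1}{1089}$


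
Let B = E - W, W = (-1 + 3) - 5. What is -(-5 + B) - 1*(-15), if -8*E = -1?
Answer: 135/8 ≈ 16.875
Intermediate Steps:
E = ⅛ (E = -⅛*(-1) = ⅛ ≈ 0.12500)
W = -3 (W = 2 - 5 = -3)
B = 25/8 (B = ⅛ - 1*(-3) = ⅛ + 3 = 25/8 ≈ 3.1250)
-(-5 + B) - 1*(-15) = -(-5 + 25/8) - 1*(-15) = -1*(-15/8) + 15 = 15/8 + 15 = 135/8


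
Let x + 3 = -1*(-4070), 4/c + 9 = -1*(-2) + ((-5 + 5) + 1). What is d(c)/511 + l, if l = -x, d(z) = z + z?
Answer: -6234715/1533 ≈ -4067.0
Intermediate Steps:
c = -2/3 (c = 4/(-9 + (-1*(-2) + ((-5 + 5) + 1))) = 4/(-9 + (2 + (0 + 1))) = 4/(-9 + (2 + 1)) = 4/(-9 + 3) = 4/(-6) = 4*(-1/6) = -2/3 ≈ -0.66667)
d(z) = 2*z
x = 4067 (x = -3 - 1*(-4070) = -3 + 4070 = 4067)
l = -4067 (l = -1*4067 = -4067)
d(c)/511 + l = (2*(-2/3))/511 - 4067 = -4/3*1/511 - 4067 = -4/1533 - 4067 = -6234715/1533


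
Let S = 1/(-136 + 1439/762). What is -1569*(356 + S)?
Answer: -57080135274/102193 ≈ -5.5855e+5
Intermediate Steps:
S = -762/102193 (S = 1/(-136 + 1439*(1/762)) = 1/(-136 + 1439/762) = 1/(-102193/762) = -762/102193 ≈ -0.0074565)
-1569*(356 + S) = -1569*(356 - 762/102193) = -1569*36379946/102193 = -57080135274/102193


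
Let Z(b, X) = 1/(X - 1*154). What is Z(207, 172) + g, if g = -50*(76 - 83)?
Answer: 6301/18 ≈ 350.06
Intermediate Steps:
Z(b, X) = 1/(-154 + X) (Z(b, X) = 1/(X - 154) = 1/(-154 + X))
g = 350 (g = -50*(-7) = 350)
Z(207, 172) + g = 1/(-154 + 172) + 350 = 1/18 + 350 = 6301/18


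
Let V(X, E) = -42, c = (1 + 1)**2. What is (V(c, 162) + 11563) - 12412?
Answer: -891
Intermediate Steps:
c = 4 (c = 2**2 = 4)
(V(c, 162) + 11563) - 12412 = (-42 + 11563) - 12412 = 11521 - 12412 = -891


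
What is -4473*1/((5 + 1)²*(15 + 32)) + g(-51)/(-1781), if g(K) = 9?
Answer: -886849/334828 ≈ -2.6487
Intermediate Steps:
-4473*1/((5 + 1)²*(15 + 32)) + g(-51)/(-1781) = -4473*1/((5 + 1)²*(15 + 32)) + 9/(-1781) = -4473/(47*6²) + 9*(-1/1781) = -4473/(47*36) - 9/1781 = -4473/1692 - 9/1781 = -4473*1/1692 - 9/1781 = -497/188 - 9/1781 = -886849/334828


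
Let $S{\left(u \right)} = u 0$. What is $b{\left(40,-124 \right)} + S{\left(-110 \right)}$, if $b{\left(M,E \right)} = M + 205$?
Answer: $245$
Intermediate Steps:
$S{\left(u \right)} = 0$
$b{\left(M,E \right)} = 205 + M$
$b{\left(40,-124 \right)} + S{\left(-110 \right)} = \left(205 + 40\right) + 0 = 245 + 0 = 245$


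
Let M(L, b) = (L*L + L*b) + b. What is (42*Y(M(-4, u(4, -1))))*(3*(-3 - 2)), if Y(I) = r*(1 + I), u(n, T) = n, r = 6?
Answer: -18900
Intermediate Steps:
M(L, b) = b + L² + L*b (M(L, b) = (L² + L*b) + b = b + L² + L*b)
Y(I) = 6 + 6*I (Y(I) = 6*(1 + I) = 6 + 6*I)
(42*Y(M(-4, u(4, -1))))*(3*(-3 - 2)) = (42*(6 + 6*(4 + (-4)² - 4*4)))*(3*(-3 - 2)) = (42*(6 + 6*(4 + 16 - 16)))*(3*(-5)) = (42*(6 + 6*4))*(-15) = (42*(6 + 24))*(-15) = (42*30)*(-15) = 1260*(-15) = -18900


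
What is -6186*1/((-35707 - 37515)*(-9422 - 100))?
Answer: -1031/116203314 ≈ -8.8724e-6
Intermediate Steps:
-6186*1/((-35707 - 37515)*(-9422 - 100)) = -6186/((-9522*(-73222))) = -6186/697219884 = -6186*1/697219884 = -1031/116203314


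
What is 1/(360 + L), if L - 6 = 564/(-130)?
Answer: 65/23508 ≈ 0.0027650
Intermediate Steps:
L = 108/65 (L = 6 + 564/(-130) = 6 + 564*(-1/130) = 6 - 282/65 = 108/65 ≈ 1.6615)
1/(360 + L) = 1/(360 + 108/65) = 1/(23508/65) = 65/23508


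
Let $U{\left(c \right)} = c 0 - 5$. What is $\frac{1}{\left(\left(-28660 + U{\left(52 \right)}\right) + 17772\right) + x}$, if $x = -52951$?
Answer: $- \frac{1}{63844} \approx -1.5663 \cdot 10^{-5}$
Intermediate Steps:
$U{\left(c \right)} = -5$ ($U{\left(c \right)} = 0 - 5 = -5$)
$\frac{1}{\left(\left(-28660 + U{\left(52 \right)}\right) + 17772\right) + x} = \frac{1}{\left(\left(-28660 - 5\right) + 17772\right) - 52951} = \frac{1}{\left(-28665 + 17772\right) - 52951} = \frac{1}{-10893 - 52951} = \frac{1}{-63844} = - \frac{1}{63844}$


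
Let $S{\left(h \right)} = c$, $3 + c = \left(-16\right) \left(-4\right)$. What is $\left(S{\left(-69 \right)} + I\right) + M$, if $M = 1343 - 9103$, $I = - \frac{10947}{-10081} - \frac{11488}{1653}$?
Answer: $- \frac{128393027344}{16663893} \approx -7704.9$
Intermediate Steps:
$c = 61$ ($c = -3 - -64 = -3 + 64 = 61$)
$S{\left(h \right)} = 61$
$I = - \frac{97715137}{16663893}$ ($I = \left(-10947\right) \left(- \frac{1}{10081}\right) - \frac{11488}{1653} = \frac{10947}{10081} - \frac{11488}{1653} = - \frac{97715137}{16663893} \approx -5.8639$)
$M = -7760$
$\left(S{\left(-69 \right)} + I\right) + M = \left(61 - \frac{97715137}{16663893}\right) - 7760 = \frac{918782336}{16663893} - 7760 = - \frac{128393027344}{16663893}$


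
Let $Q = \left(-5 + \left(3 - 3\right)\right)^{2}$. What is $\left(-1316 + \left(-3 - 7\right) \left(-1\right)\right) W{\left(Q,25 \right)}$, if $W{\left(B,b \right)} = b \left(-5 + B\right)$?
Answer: $-653000$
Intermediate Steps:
$Q = 25$ ($Q = \left(-5 + 0\right)^{2} = \left(-5\right)^{2} = 25$)
$\left(-1316 + \left(-3 - 7\right) \left(-1\right)\right) W{\left(Q,25 \right)} = \left(-1316 + \left(-3 - 7\right) \left(-1\right)\right) 25 \left(-5 + 25\right) = \left(-1316 - -10\right) 25 \cdot 20 = \left(-1316 + 10\right) 500 = \left(-1306\right) 500 = -653000$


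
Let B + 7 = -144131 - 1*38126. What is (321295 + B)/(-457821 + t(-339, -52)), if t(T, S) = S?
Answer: -139031/457873 ≈ -0.30365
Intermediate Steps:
B = -182264 (B = -7 + (-144131 - 1*38126) = -7 + (-144131 - 38126) = -7 - 182257 = -182264)
(321295 + B)/(-457821 + t(-339, -52)) = (321295 - 182264)/(-457821 - 52) = 139031/(-457873) = 139031*(-1/457873) = -139031/457873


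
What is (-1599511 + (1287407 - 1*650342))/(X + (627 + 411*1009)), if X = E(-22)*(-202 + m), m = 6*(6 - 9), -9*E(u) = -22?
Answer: -4331007/1866547 ≈ -2.3203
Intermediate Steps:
E(u) = 22/9 (E(u) = -⅑*(-22) = 22/9)
m = -18 (m = 6*(-3) = -18)
X = -4840/9 (X = 22*(-202 - 18)/9 = (22/9)*(-220) = -4840/9 ≈ -537.78)
(-1599511 + (1287407 - 1*650342))/(X + (627 + 411*1009)) = (-1599511 + (1287407 - 1*650342))/(-4840/9 + (627 + 411*1009)) = (-1599511 + (1287407 - 650342))/(-4840/9 + (627 + 414699)) = (-1599511 + 637065)/(-4840/9 + 415326) = -962446/3733094/9 = -962446*9/3733094 = -4331007/1866547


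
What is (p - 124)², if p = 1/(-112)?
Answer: 192904321/12544 ≈ 15378.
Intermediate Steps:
p = -1/112 ≈ -0.0089286
(p - 124)² = (-1/112 - 124)² = (-13889/112)² = 192904321/12544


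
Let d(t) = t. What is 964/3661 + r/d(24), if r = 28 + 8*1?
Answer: 12911/7322 ≈ 1.7633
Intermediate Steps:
r = 36 (r = 28 + 8 = 36)
964/3661 + r/d(24) = 964/3661 + 36/24 = 964*(1/3661) + 36*(1/24) = 964/3661 + 3/2 = 12911/7322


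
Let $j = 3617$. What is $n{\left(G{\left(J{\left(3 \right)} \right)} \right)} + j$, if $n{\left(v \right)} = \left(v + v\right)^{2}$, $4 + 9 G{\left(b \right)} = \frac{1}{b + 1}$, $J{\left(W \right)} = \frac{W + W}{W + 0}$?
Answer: $\frac{2637277}{729} \approx 3617.7$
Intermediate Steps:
$J{\left(W \right)} = 2$ ($J{\left(W \right)} = \frac{2 W}{W} = 2$)
$G{\left(b \right)} = - \frac{4}{9} + \frac{1}{9 \left(1 + b\right)}$ ($G{\left(b \right)} = - \frac{4}{9} + \frac{1}{9 \left(b + 1\right)} = - \frac{4}{9} + \frac{1}{9 \left(1 + b\right)}$)
$n{\left(v \right)} = 4 v^{2}$ ($n{\left(v \right)} = \left(2 v\right)^{2} = 4 v^{2}$)
$n{\left(G{\left(J{\left(3 \right)} \right)} \right)} + j = 4 \left(\frac{-3 - 8}{9 \left(1 + 2\right)}\right)^{2} + 3617 = 4 \left(\frac{-3 - 8}{9 \cdot 3}\right)^{2} + 3617 = 4 \left(\frac{1}{9} \cdot \frac{1}{3} \left(-11\right)\right)^{2} + 3617 = 4 \left(- \frac{11}{27}\right)^{2} + 3617 = 4 \cdot \frac{121}{729} + 3617 = \frac{484}{729} + 3617 = \frac{2637277}{729}$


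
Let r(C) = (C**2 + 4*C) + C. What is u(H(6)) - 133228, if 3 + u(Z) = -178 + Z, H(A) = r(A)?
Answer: -133343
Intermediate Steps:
r(C) = C**2 + 5*C
H(A) = A*(5 + A)
u(Z) = -181 + Z (u(Z) = -3 + (-178 + Z) = -181 + Z)
u(H(6)) - 133228 = (-181 + 6*(5 + 6)) - 133228 = (-181 + 6*11) - 133228 = (-181 + 66) - 133228 = -115 - 133228 = -133343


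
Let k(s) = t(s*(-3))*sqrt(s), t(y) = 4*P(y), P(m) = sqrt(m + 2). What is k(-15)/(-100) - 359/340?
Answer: -359/340 - I*sqrt(705)/25 ≈ -1.0559 - 1.0621*I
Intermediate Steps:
P(m) = sqrt(2 + m)
t(y) = 4*sqrt(2 + y)
k(s) = 4*sqrt(s)*sqrt(2 - 3*s) (k(s) = (4*sqrt(2 + s*(-3)))*sqrt(s) = (4*sqrt(2 - 3*s))*sqrt(s) = 4*sqrt(s)*sqrt(2 - 3*s))
k(-15)/(-100) - 359/340 = (4*sqrt(-15)*sqrt(2 - 3*(-15)))/(-100) - 359/340 = (4*(I*sqrt(15))*sqrt(2 + 45))*(-1/100) - 359*1/340 = (4*(I*sqrt(15))*sqrt(47))*(-1/100) - 359/340 = (4*I*sqrt(705))*(-1/100) - 359/340 = -I*sqrt(705)/25 - 359/340 = -359/340 - I*sqrt(705)/25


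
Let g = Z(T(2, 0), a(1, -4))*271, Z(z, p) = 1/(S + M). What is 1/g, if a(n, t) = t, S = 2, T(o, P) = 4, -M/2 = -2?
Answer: 6/271 ≈ 0.022140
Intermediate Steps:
M = 4 (M = -2*(-2) = 4)
Z(z, p) = ⅙ (Z(z, p) = 1/(2 + 4) = 1/6 = ⅙)
g = 271/6 (g = (⅙)*271 = 271/6 ≈ 45.167)
1/g = 1/(271/6) = 6/271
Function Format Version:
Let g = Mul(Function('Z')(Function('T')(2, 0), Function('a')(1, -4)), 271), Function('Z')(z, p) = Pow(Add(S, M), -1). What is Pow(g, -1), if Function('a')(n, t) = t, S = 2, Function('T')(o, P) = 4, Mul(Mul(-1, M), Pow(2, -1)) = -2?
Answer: Rational(6, 271) ≈ 0.022140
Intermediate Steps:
M = 4 (M = Mul(-2, -2) = 4)
Function('Z')(z, p) = Rational(1, 6) (Function('Z')(z, p) = Pow(Add(2, 4), -1) = Pow(6, -1) = Rational(1, 6))
g = Rational(271, 6) (g = Mul(Rational(1, 6), 271) = Rational(271, 6) ≈ 45.167)
Pow(g, -1) = Pow(Rational(271, 6), -1) = Rational(6, 271)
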